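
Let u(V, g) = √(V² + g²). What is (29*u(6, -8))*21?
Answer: 6090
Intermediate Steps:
(29*u(6, -8))*21 = (29*√(6² + (-8)²))*21 = (29*√(36 + 64))*21 = (29*√100)*21 = (29*10)*21 = 290*21 = 6090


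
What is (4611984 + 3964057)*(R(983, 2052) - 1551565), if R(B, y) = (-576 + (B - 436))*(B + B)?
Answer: -13795239455739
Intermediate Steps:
R(B, y) = 2*B*(-1012 + B) (R(B, y) = (-576 + (-436 + B))*(2*B) = (-1012 + B)*(2*B) = 2*B*(-1012 + B))
(4611984 + 3964057)*(R(983, 2052) - 1551565) = (4611984 + 3964057)*(2*983*(-1012 + 983) - 1551565) = 8576041*(2*983*(-29) - 1551565) = 8576041*(-57014 - 1551565) = 8576041*(-1608579) = -13795239455739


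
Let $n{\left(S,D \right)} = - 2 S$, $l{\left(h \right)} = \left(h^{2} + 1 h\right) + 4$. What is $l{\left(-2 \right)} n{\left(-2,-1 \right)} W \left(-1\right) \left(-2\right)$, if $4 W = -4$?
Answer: $-48$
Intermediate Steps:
$W = -1$ ($W = \frac{1}{4} \left(-4\right) = -1$)
$l{\left(h \right)} = 4 + h + h^{2}$ ($l{\left(h \right)} = \left(h^{2} + h\right) + 4 = \left(h + h^{2}\right) + 4 = 4 + h + h^{2}$)
$l{\left(-2 \right)} n{\left(-2,-1 \right)} W \left(-1\right) \left(-2\right) = \left(4 - 2 + \left(-2\right)^{2}\right) \left(\left(-2\right) \left(-2\right)\right) \left(-1\right) \left(-1\right) \left(-2\right) = \left(4 - 2 + 4\right) 4 \cdot 1 \left(-2\right) = 6 \cdot 4 \left(-2\right) = 24 \left(-2\right) = -48$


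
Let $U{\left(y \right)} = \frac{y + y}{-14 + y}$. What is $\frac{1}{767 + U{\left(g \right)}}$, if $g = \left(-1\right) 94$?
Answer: $\frac{27}{20756} \approx 0.0013008$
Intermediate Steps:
$g = -94$
$U{\left(y \right)} = \frac{2 y}{-14 + y}$
$\frac{1}{767 + U{\left(g \right)}} = \frac{1}{767 + 2 \left(-94\right) \frac{1}{-14 - 94}} = \frac{1}{767 + 2 \left(-94\right) \frac{1}{-108}} = \frac{1}{767 + 2 \left(-94\right) \left(- \frac{1}{108}\right)} = \frac{1}{767 + \frac{47}{27}} = \frac{1}{\frac{20756}{27}} = \frac{27}{20756}$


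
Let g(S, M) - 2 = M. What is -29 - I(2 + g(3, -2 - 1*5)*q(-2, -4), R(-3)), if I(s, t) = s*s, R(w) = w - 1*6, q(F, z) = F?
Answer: -173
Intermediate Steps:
g(S, M) = 2 + M
R(w) = -6 + w (R(w) = w - 6 = -6 + w)
I(s, t) = s²
-29 - I(2 + g(3, -2 - 1*5)*q(-2, -4), R(-3)) = -29 - (2 + (2 + (-2 - 1*5))*(-2))² = -29 - (2 + (2 + (-2 - 5))*(-2))² = -29 - (2 + (2 - 7)*(-2))² = -29 - (2 - 5*(-2))² = -29 - (2 + 10)² = -29 - 1*12² = -29 - 1*144 = -29 - 144 = -173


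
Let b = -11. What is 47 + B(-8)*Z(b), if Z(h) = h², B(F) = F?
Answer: -921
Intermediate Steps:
47 + B(-8)*Z(b) = 47 - 8*(-11)² = 47 - 8*121 = 47 - 968 = -921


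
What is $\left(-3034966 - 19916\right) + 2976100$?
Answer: $-78782$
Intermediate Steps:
$\left(-3034966 - 19916\right) + 2976100 = -3054882 + 2976100 = -78782$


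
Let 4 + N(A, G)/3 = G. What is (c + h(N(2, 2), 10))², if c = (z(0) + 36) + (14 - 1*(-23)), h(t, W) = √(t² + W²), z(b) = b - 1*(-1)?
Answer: 5612 + 296*√34 ≈ 7338.0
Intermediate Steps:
z(b) = 1 + b (z(b) = b + 1 = 1 + b)
N(A, G) = -12 + 3*G
h(t, W) = √(W² + t²)
c = 74 (c = ((1 + 0) + 36) + (14 - 1*(-23)) = (1 + 36) + (14 + 23) = 37 + 37 = 74)
(c + h(N(2, 2), 10))² = (74 + √(10² + (-12 + 3*2)²))² = (74 + √(100 + (-12 + 6)²))² = (74 + √(100 + (-6)²))² = (74 + √(100 + 36))² = (74 + √136)² = (74 + 2*√34)²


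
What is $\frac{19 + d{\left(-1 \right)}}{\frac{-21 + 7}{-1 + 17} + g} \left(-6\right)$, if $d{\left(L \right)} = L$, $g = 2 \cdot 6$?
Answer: $- \frac{864}{89} \approx -9.7079$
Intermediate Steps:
$g = 12$
$\frac{19 + d{\left(-1 \right)}}{\frac{-21 + 7}{-1 + 17} + g} \left(-6\right) = \frac{19 - 1}{\frac{-21 + 7}{-1 + 17} + 12} \left(-6\right) = \frac{18}{- \frac{14}{16} + 12} \left(-6\right) = \frac{18}{\left(-14\right) \frac{1}{16} + 12} \left(-6\right) = \frac{18}{- \frac{7}{8} + 12} \left(-6\right) = \frac{18}{\frac{89}{8}} \left(-6\right) = 18 \cdot \frac{8}{89} \left(-6\right) = \frac{144}{89} \left(-6\right) = - \frac{864}{89}$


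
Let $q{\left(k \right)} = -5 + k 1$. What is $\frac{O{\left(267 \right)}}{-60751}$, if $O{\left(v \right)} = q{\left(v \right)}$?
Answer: $- \frac{262}{60751} \approx -0.0043127$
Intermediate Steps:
$q{\left(k \right)} = -5 + k$
$O{\left(v \right)} = -5 + v$
$\frac{O{\left(267 \right)}}{-60751} = \frac{-5 + 267}{-60751} = 262 \left(- \frac{1}{60751}\right) = - \frac{262}{60751}$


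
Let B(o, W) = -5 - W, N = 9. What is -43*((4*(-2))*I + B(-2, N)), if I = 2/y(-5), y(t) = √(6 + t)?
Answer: 1290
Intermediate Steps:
I = 2 (I = 2/(√(6 - 5)) = 2/(√1) = 2/1 = 2*1 = 2)
-43*((4*(-2))*I + B(-2, N)) = -43*((4*(-2))*2 + (-5 - 1*9)) = -43*(-8*2 + (-5 - 9)) = -43*(-16 - 14) = -43*(-30) = 1290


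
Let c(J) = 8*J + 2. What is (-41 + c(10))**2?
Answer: 1681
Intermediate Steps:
c(J) = 2 + 8*J
(-41 + c(10))**2 = (-41 + (2 + 8*10))**2 = (-41 + (2 + 80))**2 = (-41 + 82)**2 = 41**2 = 1681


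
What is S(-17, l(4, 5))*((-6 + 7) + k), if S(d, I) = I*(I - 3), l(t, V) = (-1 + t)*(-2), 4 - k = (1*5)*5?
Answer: -1080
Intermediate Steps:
k = -21 (k = 4 - 1*5*5 = 4 - 5*5 = 4 - 1*25 = 4 - 25 = -21)
l(t, V) = 2 - 2*t
S(d, I) = I*(-3 + I)
S(-17, l(4, 5))*((-6 + 7) + k) = ((2 - 2*4)*(-3 + (2 - 2*4)))*((-6 + 7) - 21) = ((2 - 8)*(-3 + (2 - 8)))*(1 - 21) = -6*(-3 - 6)*(-20) = -6*(-9)*(-20) = 54*(-20) = -1080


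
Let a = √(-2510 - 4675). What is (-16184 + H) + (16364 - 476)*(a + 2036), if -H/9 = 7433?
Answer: 32264887 + 15888*I*√7185 ≈ 3.2265e+7 + 1.3467e+6*I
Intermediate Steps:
a = I*√7185 (a = √(-7185) = I*√7185 ≈ 84.764*I)
H = -66897 (H = -9*7433 = -66897)
(-16184 + H) + (16364 - 476)*(a + 2036) = (-16184 - 66897) + (16364 - 476)*(I*√7185 + 2036) = -83081 + 15888*(2036 + I*√7185) = -83081 + (32347968 + 15888*I*√7185) = 32264887 + 15888*I*√7185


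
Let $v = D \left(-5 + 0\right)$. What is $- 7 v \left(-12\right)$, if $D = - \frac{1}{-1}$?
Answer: $-420$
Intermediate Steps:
$D = 1$ ($D = \left(-1\right) \left(-1\right) = 1$)
$v = -5$ ($v = 1 \left(-5 + 0\right) = 1 \left(-5\right) = -5$)
$- 7 v \left(-12\right) = \left(-7\right) \left(-5\right) \left(-12\right) = 35 \left(-12\right) = -420$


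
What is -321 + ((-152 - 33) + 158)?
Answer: -348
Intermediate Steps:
-321 + ((-152 - 33) + 158) = -321 + (-185 + 158) = -321 - 27 = -348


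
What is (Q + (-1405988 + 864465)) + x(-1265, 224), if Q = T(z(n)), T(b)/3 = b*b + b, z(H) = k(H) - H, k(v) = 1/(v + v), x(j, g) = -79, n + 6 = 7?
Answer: -2166411/4 ≈ -5.4160e+5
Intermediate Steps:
n = 1 (n = -6 + 7 = 1)
k(v) = 1/(2*v)
z(H) = 1/(2*H) - H
T(b) = 3*b + 3*b² (T(b) = 3*(b*b + b) = 3*(b² + b) = 3*(b + b²) = 3*b + 3*b²)
Q = -¾ (Q = 3*((½)/1 - 1*1)*(1 + ((½)/1 - 1*1)) = 3*((½)*1 - 1)*(1 + ((½)*1 - 1)) = 3*(½ - 1)*(1 + (½ - 1)) = 3*(-½)*(1 - ½) = 3*(-½)*(½) = -¾ ≈ -0.75000)
(Q + (-1405988 + 864465)) + x(-1265, 224) = (-¾ + (-1405988 + 864465)) - 79 = (-¾ - 541523) - 79 = -2166095/4 - 79 = -2166411/4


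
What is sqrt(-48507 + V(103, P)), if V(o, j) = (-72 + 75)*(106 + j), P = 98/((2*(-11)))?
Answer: 9*I*sqrt(72006)/11 ≈ 219.55*I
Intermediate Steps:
P = -49/11 (P = 98/(-22) = 98*(-1/22) = -49/11 ≈ -4.4545)
V(o, j) = 318 + 3*j (V(o, j) = 3*(106 + j) = 318 + 3*j)
sqrt(-48507 + V(103, P)) = sqrt(-48507 + (318 + 3*(-49/11))) = sqrt(-48507 + (318 - 147/11)) = sqrt(-48507 + 3351/11) = sqrt(-530226/11) = 9*I*sqrt(72006)/11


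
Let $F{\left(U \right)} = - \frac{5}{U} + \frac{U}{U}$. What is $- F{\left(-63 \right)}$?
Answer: $- \frac{68}{63} \approx -1.0794$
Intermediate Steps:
$F{\left(U \right)} = 1 - \frac{5}{U}$ ($F{\left(U \right)} = - \frac{5}{U} + 1 = 1 - \frac{5}{U}$)
$- F{\left(-63 \right)} = - \frac{-5 - 63}{-63} = - \frac{\left(-1\right) \left(-68\right)}{63} = \left(-1\right) \frac{68}{63} = - \frac{68}{63}$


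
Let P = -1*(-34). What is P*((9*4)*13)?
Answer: 15912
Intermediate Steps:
P = 34
P*((9*4)*13) = 34*((9*4)*13) = 34*(36*13) = 34*468 = 15912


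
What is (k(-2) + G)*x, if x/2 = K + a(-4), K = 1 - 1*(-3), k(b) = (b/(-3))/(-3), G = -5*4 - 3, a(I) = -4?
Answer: 0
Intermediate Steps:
G = -23 (G = -20 - 3 = -23)
k(b) = b/9 (k(b) = (b*(-1/3))*(-1/3) = -b/3*(-1/3) = b/9)
K = 4 (K = 1 + 3 = 4)
x = 0 (x = 2*(4 - 4) = 2*0 = 0)
(k(-2) + G)*x = ((1/9)*(-2) - 23)*0 = (-2/9 - 23)*0 = -209/9*0 = 0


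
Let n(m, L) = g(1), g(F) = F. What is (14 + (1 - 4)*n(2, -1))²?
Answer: 121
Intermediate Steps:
n(m, L) = 1
(14 + (1 - 4)*n(2, -1))² = (14 + (1 - 4)*1)² = (14 - 3*1)² = (14 - 3)² = 11² = 121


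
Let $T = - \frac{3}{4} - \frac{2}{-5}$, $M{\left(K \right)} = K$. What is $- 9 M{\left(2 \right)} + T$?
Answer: $- \frac{367}{20} \approx -18.35$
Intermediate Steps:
$T = - \frac{7}{20}$ ($T = \left(-3\right) \frac{1}{4} - - \frac{2}{5} = - \frac{3}{4} + \frac{2}{5} = - \frac{7}{20} \approx -0.35$)
$- 9 M{\left(2 \right)} + T = \left(-9\right) 2 - \frac{7}{20} = -18 - \frac{7}{20} = - \frac{367}{20}$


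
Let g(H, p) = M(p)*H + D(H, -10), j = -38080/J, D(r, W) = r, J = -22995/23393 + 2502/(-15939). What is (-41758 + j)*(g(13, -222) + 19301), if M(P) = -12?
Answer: -7557932407163916/47227399 ≈ -1.6003e+8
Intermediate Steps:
J = -47227399/41429003 (J = -22995*1/23393 + 2502*(-1/15939) = -22995/23393 - 278/1771 = -47227399/41429003 ≈ -1.1400)
j = 1577616434240/47227399 (j = -38080/(-47227399/41429003) = -38080*(-41429003/47227399) = 1577616434240/47227399 ≈ 33405.)
g(H, p) = -11*H (g(H, p) = -12*H + H = -11*H)
(-41758 + j)*(g(13, -222) + 19301) = (-41758 + 1577616434240/47227399)*(-11*13 + 19301) = -394505293202*(-143 + 19301)/47227399 = -394505293202/47227399*19158 = -7557932407163916/47227399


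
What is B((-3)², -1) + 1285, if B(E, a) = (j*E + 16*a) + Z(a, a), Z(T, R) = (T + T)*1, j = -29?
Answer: 1006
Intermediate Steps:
Z(T, R) = 2*T (Z(T, R) = (2*T)*1 = 2*T)
B(E, a) = -29*E + 18*a (B(E, a) = (-29*E + 16*a) + 2*a = -29*E + 18*a)
B((-3)², -1) + 1285 = (-29*(-3)² + 18*(-1)) + 1285 = (-29*9 - 18) + 1285 = (-261 - 18) + 1285 = -279 + 1285 = 1006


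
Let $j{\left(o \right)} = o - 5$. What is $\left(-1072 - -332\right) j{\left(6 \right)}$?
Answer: $-740$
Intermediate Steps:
$j{\left(o \right)} = -5 + o$
$\left(-1072 - -332\right) j{\left(6 \right)} = \left(-1072 - -332\right) \left(-5 + 6\right) = \left(-1072 + 332\right) 1 = \left(-740\right) 1 = -740$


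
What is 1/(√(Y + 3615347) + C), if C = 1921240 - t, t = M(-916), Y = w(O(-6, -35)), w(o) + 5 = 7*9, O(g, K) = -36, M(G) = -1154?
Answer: 640798/1231865025277 - √3615405/3695595075831 ≈ 5.1967e-7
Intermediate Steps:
w(o) = 58 (w(o) = -5 + 7*9 = -5 + 63 = 58)
Y = 58
t = -1154
C = 1922394 (C = 1921240 - 1*(-1154) = 1921240 + 1154 = 1922394)
1/(√(Y + 3615347) + C) = 1/(√(58 + 3615347) + 1922394) = 1/(√3615405 + 1922394) = 1/(1922394 + √3615405)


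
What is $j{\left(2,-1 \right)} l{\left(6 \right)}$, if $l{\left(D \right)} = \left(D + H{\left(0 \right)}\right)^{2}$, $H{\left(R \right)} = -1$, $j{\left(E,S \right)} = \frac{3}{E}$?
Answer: $\frac{75}{2} \approx 37.5$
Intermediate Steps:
$l{\left(D \right)} = \left(-1 + D\right)^{2}$ ($l{\left(D \right)} = \left(D - 1\right)^{2} = \left(-1 + D\right)^{2}$)
$j{\left(2,-1 \right)} l{\left(6 \right)} = \frac{3}{2} \left(-1 + 6\right)^{2} = 3 \cdot \frac{1}{2} \cdot 5^{2} = \frac{3}{2} \cdot 25 = \frac{75}{2}$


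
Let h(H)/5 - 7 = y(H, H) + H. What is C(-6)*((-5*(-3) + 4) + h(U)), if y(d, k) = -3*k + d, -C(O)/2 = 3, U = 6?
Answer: -144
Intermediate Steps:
C(O) = -6 (C(O) = -2*3 = -6)
y(d, k) = d - 3*k
h(H) = 35 - 5*H (h(H) = 35 + 5*((H - 3*H) + H) = 35 + 5*(-2*H + H) = 35 + 5*(-H) = 35 - 5*H)
C(-6)*((-5*(-3) + 4) + h(U)) = -6*((-5*(-3) + 4) + (35 - 5*6)) = -6*((15 + 4) + (35 - 30)) = -6*(19 + 5) = -6*24 = -144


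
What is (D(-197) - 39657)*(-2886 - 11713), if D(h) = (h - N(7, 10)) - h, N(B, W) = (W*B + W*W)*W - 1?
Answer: 603756244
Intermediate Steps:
N(B, W) = -1 + W*(W**2 + B*W) (N(B, W) = (B*W + W**2)*W - 1 = (W**2 + B*W)*W - 1 = W*(W**2 + B*W) - 1 = -1 + W*(W**2 + B*W))
D(h) = -1699 (D(h) = (h - (-1 + 10**3 + 7*10**2)) - h = (h - (-1 + 1000 + 7*100)) - h = (h - (-1 + 1000 + 700)) - h = (h - 1*1699) - h = (h - 1699) - h = (-1699 + h) - h = -1699)
(D(-197) - 39657)*(-2886 - 11713) = (-1699 - 39657)*(-2886 - 11713) = -41356*(-14599) = 603756244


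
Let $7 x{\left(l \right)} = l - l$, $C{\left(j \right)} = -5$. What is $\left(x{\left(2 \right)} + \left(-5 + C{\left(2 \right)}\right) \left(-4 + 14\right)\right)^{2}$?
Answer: $10000$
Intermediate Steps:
$x{\left(l \right)} = 0$ ($x{\left(l \right)} = \frac{l - l}{7} = \frac{1}{7} \cdot 0 = 0$)
$\left(x{\left(2 \right)} + \left(-5 + C{\left(2 \right)}\right) \left(-4 + 14\right)\right)^{2} = \left(0 + \left(-5 - 5\right) \left(-4 + 14\right)\right)^{2} = \left(0 - 100\right)^{2} = \left(-100\right)^{2} = 10000$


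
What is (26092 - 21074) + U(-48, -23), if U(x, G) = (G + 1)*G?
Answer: 5524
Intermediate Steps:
U(x, G) = G*(1 + G) (U(x, G) = (1 + G)*G = G*(1 + G))
(26092 - 21074) + U(-48, -23) = (26092 - 21074) - 23*(1 - 23) = 5018 - 23*(-22) = 5018 + 506 = 5524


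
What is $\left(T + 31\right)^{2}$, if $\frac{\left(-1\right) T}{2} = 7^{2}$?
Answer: $4489$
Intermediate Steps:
$T = -98$ ($T = - 2 \cdot 7^{2} = \left(-2\right) 49 = -98$)
$\left(T + 31\right)^{2} = \left(-98 + 31\right)^{2} = \left(-67\right)^{2} = 4489$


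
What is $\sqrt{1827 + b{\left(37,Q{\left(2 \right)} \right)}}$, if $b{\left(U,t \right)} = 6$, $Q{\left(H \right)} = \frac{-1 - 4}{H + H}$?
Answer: $\sqrt{1833} \approx 42.814$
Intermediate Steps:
$Q{\left(H \right)} = - \frac{5}{2 H}$
$\sqrt{1827 + b{\left(37,Q{\left(2 \right)} \right)}} = \sqrt{1827 + 6} = \sqrt{1833}$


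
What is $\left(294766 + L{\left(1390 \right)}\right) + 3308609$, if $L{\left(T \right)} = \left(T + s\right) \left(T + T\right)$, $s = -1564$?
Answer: $3119655$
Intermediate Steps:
$L{\left(T \right)} = 2 T \left(-1564 + T\right)$ ($L{\left(T \right)} = \left(T - 1564\right) \left(T + T\right) = \left(-1564 + T\right) 2 T = 2 T \left(-1564 + T\right)$)
$\left(294766 + L{\left(1390 \right)}\right) + 3308609 = \left(294766 + 2 \cdot 1390 \left(-1564 + 1390\right)\right) + 3308609 = \left(294766 + 2 \cdot 1390 \left(-174\right)\right) + 3308609 = \left(294766 - 483720\right) + 3308609 = -188954 + 3308609 = 3119655$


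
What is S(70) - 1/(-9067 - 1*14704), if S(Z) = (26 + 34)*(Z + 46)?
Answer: 165446161/23771 ≈ 6960.0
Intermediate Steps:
S(Z) = 2760 + 60*Z (S(Z) = 60*(46 + Z) = 2760 + 60*Z)
S(70) - 1/(-9067 - 1*14704) = (2760 + 60*70) - 1/(-9067 - 1*14704) = (2760 + 4200) - 1/(-9067 - 14704) = 6960 - 1/(-23771) = 6960 - 1*(-1/23771) = 6960 + 1/23771 = 165446161/23771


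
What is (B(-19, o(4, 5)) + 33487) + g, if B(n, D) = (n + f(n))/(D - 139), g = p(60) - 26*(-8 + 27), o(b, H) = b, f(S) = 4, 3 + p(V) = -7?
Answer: 296848/9 ≈ 32983.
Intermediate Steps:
p(V) = -10 (p(V) = -3 - 7 = -10)
g = -504 (g = -10 - 26*(-8 + 27) = -10 - 26*19 = -10 - 1*494 = -10 - 494 = -504)
B(n, D) = (4 + n)/(-139 + D) (B(n, D) = (n + 4)/(D - 139) = (4 + n)/(-139 + D))
(B(-19, o(4, 5)) + 33487) + g = ((4 - 19)/(-139 + 4) + 33487) - 504 = (-15/(-135) + 33487) - 504 = (-1/135*(-15) + 33487) - 504 = (⅑ + 33487) - 504 = 301384/9 - 504 = 296848/9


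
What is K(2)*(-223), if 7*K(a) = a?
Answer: -446/7 ≈ -63.714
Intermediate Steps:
K(a) = a/7
K(2)*(-223) = ((1/7)*2)*(-223) = (2/7)*(-223) = -446/7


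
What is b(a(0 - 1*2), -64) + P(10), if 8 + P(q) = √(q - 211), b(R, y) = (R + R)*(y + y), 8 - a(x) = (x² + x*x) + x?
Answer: -520 + I*√201 ≈ -520.0 + 14.177*I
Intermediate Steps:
a(x) = 8 - x - 2*x² (a(x) = 8 - ((x² + x*x) + x) = 8 - ((x² + x²) + x) = 8 - (2*x² + x) = 8 - (x + 2*x²) = 8 + (-x - 2*x²) = 8 - x - 2*x²)
b(R, y) = 4*R*y (b(R, y) = (2*R)*(2*y) = 4*R*y)
P(q) = -8 + √(-211 + q) (P(q) = -8 + √(q - 211) = -8 + √(-211 + q))
b(a(0 - 1*2), -64) + P(10) = 4*(8 - (0 - 1*2) - 2*(0 - 1*2)²)*(-64) + (-8 + √(-211 + 10)) = 4*(8 - (0 - 2) - 2*(0 - 2)²)*(-64) + (-8 + √(-201)) = 4*(8 - 1*(-2) - 2*(-2)²)*(-64) + (-8 + I*√201) = 4*(8 + 2 - 2*4)*(-64) + (-8 + I*√201) = 4*(8 + 2 - 8)*(-64) + (-8 + I*√201) = 4*2*(-64) + (-8 + I*√201) = -512 + (-8 + I*√201) = -520 + I*√201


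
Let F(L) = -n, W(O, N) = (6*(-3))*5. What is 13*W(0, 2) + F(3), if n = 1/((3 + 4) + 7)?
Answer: -16381/14 ≈ -1170.1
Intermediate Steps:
W(O, N) = -90 (W(O, N) = -18*5 = -90)
n = 1/14 (n = 1/(7 + 7) = 1/14 ≈ 0.071429)
F(L) = -1/14 (F(L) = -1*1/14 = -1/14)
13*W(0, 2) + F(3) = 13*(-90) - 1/14 = -1170 - 1/14 = -16381/14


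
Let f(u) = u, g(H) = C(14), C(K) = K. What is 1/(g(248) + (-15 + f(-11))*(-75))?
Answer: 1/1964 ≈ 0.00050917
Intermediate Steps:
g(H) = 14
1/(g(248) + (-15 + f(-11))*(-75)) = 1/(14 + (-15 - 11)*(-75)) = 1/(14 - 26*(-75)) = 1/(14 + 1950) = 1/1964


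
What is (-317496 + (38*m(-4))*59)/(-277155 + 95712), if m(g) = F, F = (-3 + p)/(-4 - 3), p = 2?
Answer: 2220230/1270101 ≈ 1.7481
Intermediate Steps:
F = ⅐ (F = (-3 + 2)/(-4 - 3) = -1/(-7) = -1*(-⅐) = ⅐ ≈ 0.14286)
m(g) = ⅐
(-317496 + (38*m(-4))*59)/(-277155 + 95712) = (-317496 + (38*(⅐))*59)/(-277155 + 95712) = (-317496 + (38/7)*59)/(-181443) = (-317496 + 2242/7)*(-1/181443) = -2220230/7*(-1/181443) = 2220230/1270101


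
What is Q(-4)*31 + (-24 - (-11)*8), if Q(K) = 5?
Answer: 219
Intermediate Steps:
Q(-4)*31 + (-24 - (-11)*8) = 5*31 + (-24 - (-11)*8) = 155 + (-24 - 1*(-88)) = 155 + (-24 + 88) = 155 + 64 = 219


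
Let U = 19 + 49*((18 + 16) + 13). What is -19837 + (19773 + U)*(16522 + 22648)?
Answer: 865441313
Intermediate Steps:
U = 2322 (U = 19 + 49*(34 + 13) = 19 + 49*47 = 19 + 2303 = 2322)
-19837 + (19773 + U)*(16522 + 22648) = -19837 + (19773 + 2322)*(16522 + 22648) = -19837 + 22095*39170 = -19837 + 865461150 = 865441313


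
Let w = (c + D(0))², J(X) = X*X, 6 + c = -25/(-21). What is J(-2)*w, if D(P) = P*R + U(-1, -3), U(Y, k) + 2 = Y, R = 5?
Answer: 107584/441 ≈ 243.95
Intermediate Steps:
U(Y, k) = -2 + Y
D(P) = -3 + 5*P (D(P) = P*5 + (-2 - 1) = 5*P - 3 = -3 + 5*P)
c = -101/21 (c = -6 - 25/(-21) = -6 - 25*(-1/21) = -6 + 25/21 = -101/21 ≈ -4.8095)
J(X) = X²
w = 26896/441 (w = (-101/21 + (-3 + 5*0))² = (-101/21 + (-3 + 0))² = (-101/21 - 3)² = (-164/21)² = 26896/441 ≈ 60.989)
J(-2)*w = (-2)²*(26896/441) = 4*(26896/441) = 107584/441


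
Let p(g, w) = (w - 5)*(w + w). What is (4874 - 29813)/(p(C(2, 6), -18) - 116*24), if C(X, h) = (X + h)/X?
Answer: 51/4 ≈ 12.750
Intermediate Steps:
C(X, h) = (X + h)/X
p(g, w) = 2*w*(-5 + w) (p(g, w) = (-5 + w)*(2*w) = 2*w*(-5 + w))
(4874 - 29813)/(p(C(2, 6), -18) - 116*24) = (4874 - 29813)/(2*(-18)*(-5 - 18) - 116*24) = -24939/(2*(-18)*(-23) - 2784) = -24939/(828 - 2784) = -24939/(-1956) = -24939*(-1/1956) = 51/4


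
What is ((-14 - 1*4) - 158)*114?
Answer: -20064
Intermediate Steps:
((-14 - 1*4) - 158)*114 = ((-14 - 4) - 158)*114 = (-18 - 158)*114 = -176*114 = -20064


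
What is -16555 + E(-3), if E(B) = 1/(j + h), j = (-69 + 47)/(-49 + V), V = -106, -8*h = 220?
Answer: -140403265/8481 ≈ -16555.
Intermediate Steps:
h = -55/2 (h = -1/8*220 = -55/2 ≈ -27.500)
j = 22/155 (j = (-69 + 47)/(-49 - 106) = -22/(-155) = -22*(-1/155) = 22/155 ≈ 0.14194)
E(B) = -310/8481 (E(B) = 1/(22/155 - 55/2) = 1/(-8481/310) = -310/8481)
-16555 + E(-3) = -16555 - 310/8481 = -140403265/8481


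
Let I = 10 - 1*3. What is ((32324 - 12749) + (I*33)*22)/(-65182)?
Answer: -24657/65182 ≈ -0.37828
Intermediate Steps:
I = 7 (I = 10 - 3 = 7)
((32324 - 12749) + (I*33)*22)/(-65182) = ((32324 - 12749) + (7*33)*22)/(-65182) = (19575 + 231*22)*(-1/65182) = (19575 + 5082)*(-1/65182) = 24657*(-1/65182) = -24657/65182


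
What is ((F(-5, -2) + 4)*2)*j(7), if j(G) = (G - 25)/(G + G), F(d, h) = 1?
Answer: -90/7 ≈ -12.857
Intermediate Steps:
j(G) = (-25 + G)/(2*G) (j(G) = (-25 + G)/((2*G)) = (-25 + G)*(1/(2*G)) = (-25 + G)/(2*G))
((F(-5, -2) + 4)*2)*j(7) = ((1 + 4)*2)*((1/2)*(-25 + 7)/7) = (5*2)*((1/2)*(1/7)*(-18)) = 10*(-9/7) = -90/7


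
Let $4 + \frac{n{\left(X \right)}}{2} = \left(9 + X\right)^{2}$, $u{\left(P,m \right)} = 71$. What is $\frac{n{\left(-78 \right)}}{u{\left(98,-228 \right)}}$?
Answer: $134$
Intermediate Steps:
$n{\left(X \right)} = -8 + 2 \left(9 + X\right)^{2}$
$\frac{n{\left(-78 \right)}}{u{\left(98,-228 \right)}} = \frac{-8 + 2 \left(9 - 78\right)^{2}}{71} = \left(-8 + 2 \left(-69\right)^{2}\right) \frac{1}{71} = \left(-8 + 2 \cdot 4761\right) \frac{1}{71} = \left(-8 + 9522\right) \frac{1}{71} = 9514 \cdot \frac{1}{71} = 134$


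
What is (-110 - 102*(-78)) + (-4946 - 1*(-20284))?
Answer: 23184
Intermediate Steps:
(-110 - 102*(-78)) + (-4946 - 1*(-20284)) = (-110 + 7956) + (-4946 + 20284) = 7846 + 15338 = 23184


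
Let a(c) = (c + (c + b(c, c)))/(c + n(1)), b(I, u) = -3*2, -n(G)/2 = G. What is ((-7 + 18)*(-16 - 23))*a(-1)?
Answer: -1144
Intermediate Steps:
n(G) = -2*G
b(I, u) = -6
a(c) = (-6 + 2*c)/(-2 + c) (a(c) = (c + (c - 6))/(c - 2*1) = (c + (-6 + c))/(c - 2) = (-6 + 2*c)/(-2 + c))
((-7 + 18)*(-16 - 23))*a(-1) = ((-7 + 18)*(-16 - 23))*(2*(-3 - 1)/(-2 - 1)) = (11*(-39))*(2*(-4)/(-3)) = -858*(-1)*(-4)/3 = -429*8/3 = -1144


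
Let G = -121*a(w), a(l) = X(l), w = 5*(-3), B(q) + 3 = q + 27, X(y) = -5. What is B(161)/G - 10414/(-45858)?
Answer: 1478420/2774409 ≈ 0.53288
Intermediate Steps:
B(q) = 24 + q (B(q) = -3 + (q + 27) = -3 + (27 + q) = 24 + q)
w = -15
a(l) = -5
G = 605 (G = -121*(-5) = 605)
B(161)/G - 10414/(-45858) = (24 + 161)/605 - 10414/(-45858) = 185*(1/605) - 10414*(-1/45858) = 37/121 + 5207/22929 = 1478420/2774409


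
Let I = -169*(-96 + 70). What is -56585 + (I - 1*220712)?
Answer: -272903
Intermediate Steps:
I = 4394 (I = -169*(-26) = 4394)
-56585 + (I - 1*220712) = -56585 + (4394 - 1*220712) = -56585 + (4394 - 220712) = -56585 - 216318 = -272903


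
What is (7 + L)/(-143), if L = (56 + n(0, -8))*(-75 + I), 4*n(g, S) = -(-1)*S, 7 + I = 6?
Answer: 4097/143 ≈ 28.650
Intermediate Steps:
I = -1 (I = -7 + 6 = -1)
n(g, S) = S/4 (n(g, S) = (-(-1)*S)/4 = S/4)
L = -4104 (L = (56 + (1/4)*(-8))*(-75 - 1) = (56 - 2)*(-76) = 54*(-76) = -4104)
(7 + L)/(-143) = (7 - 4104)/(-143) = -1/143*(-4097) = 4097/143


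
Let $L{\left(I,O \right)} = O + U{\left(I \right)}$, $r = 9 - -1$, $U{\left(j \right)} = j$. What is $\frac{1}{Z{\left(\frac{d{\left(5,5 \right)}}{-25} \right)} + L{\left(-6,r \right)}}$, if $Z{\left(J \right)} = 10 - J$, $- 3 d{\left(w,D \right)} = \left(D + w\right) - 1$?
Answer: $\frac{25}{347} \approx 0.072046$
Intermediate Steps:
$d{\left(w,D \right)} = \frac{1}{3} - \frac{D}{3} - \frac{w}{3}$ ($d{\left(w,D \right)} = - \frac{\left(D + w\right) - 1}{3} = - \frac{-1 + D + w}{3} = \frac{1}{3} - \frac{D}{3} - \frac{w}{3}$)
$r = 10$ ($r = 9 + 1 = 10$)
$L{\left(I,O \right)} = I + O$ ($L{\left(I,O \right)} = O + I = I + O$)
$\frac{1}{Z{\left(\frac{d{\left(5,5 \right)}}{-25} \right)} + L{\left(-6,r \right)}} = \frac{1}{\left(10 - \frac{\frac{1}{3} - \frac{5}{3} - \frac{5}{3}}{-25}\right) + \left(-6 + 10\right)} = \frac{1}{\left(10 - \left(\frac{1}{3} - \frac{5}{3} - \frac{5}{3}\right) \left(- \frac{1}{25}\right)\right) + 4} = \frac{1}{\left(10 - \left(-3\right) \left(- \frac{1}{25}\right)\right) + 4} = \frac{1}{\left(10 - \frac{3}{25}\right) + 4} = \frac{1}{\frac{247}{25} + 4} = \frac{1}{\frac{347}{25}} = \frac{25}{347}$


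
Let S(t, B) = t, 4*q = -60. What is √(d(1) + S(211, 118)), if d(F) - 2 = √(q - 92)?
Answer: √(213 + I*√107) ≈ 14.599 + 0.35428*I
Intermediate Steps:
q = -15 (q = (¼)*(-60) = -15)
d(F) = 2 + I*√107 (d(F) = 2 + √(-15 - 92) = 2 + √(-107) = 2 + I*√107)
√(d(1) + S(211, 118)) = √((2 + I*√107) + 211) = √(213 + I*√107)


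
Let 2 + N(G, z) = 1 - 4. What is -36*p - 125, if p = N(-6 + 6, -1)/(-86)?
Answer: -5465/43 ≈ -127.09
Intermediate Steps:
N(G, z) = -5 (N(G, z) = -2 + (1 - 4) = -2 - 3 = -5)
p = 5/86 (p = -5/(-86) = -5*(-1/86) = 5/86 ≈ 0.058140)
-36*p - 125 = -36*5/86 - 125 = -90/43 - 125 = -5465/43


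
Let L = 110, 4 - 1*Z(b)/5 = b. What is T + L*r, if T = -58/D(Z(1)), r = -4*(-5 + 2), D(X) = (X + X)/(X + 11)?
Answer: 19046/15 ≈ 1269.7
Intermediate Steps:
Z(b) = 20 - 5*b
D(X) = 2*X/(11 + X) (D(X) = (2*X)/(11 + X) = 2*X/(11 + X))
r = 12 (r = -4*(-3) = 12)
T = -754/15 (T = -58*(11 + (20 - 5*1))/(2*(20 - 5*1)) = -58*(11 + (20 - 5))/(2*(20 - 5)) = -58/(2*15/(11 + 15)) = -58/(2*15/26) = -58/(2*15*(1/26)) = -58/15/13 = -58*13/15 = -754/15 ≈ -50.267)
T + L*r = -754/15 + 110*12 = -754/15 + 1320 = 19046/15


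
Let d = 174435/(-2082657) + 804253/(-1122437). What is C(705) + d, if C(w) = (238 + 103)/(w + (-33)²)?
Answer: -853010683842245/1397915462515182 ≈ -0.61020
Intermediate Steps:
C(w) = 341/(1089 + w) (C(w) = 341/(w + 1089) = 341/(1089 + w))
d = -623591812772/779217091703 (d = 174435*(-1/2082657) + 804253*(-1/1122437) = -58145/694219 - 804253/1122437 = -623591812772/779217091703 ≈ -0.80028)
C(705) + d = 341/(1089 + 705) - 623591812772/779217091703 = 341/1794 - 623591812772/779217091703 = -853010683842245/1397915462515182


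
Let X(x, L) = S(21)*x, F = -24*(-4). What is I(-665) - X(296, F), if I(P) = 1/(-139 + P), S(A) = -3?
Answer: 713951/804 ≈ 888.00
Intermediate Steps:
F = 96
X(x, L) = -3*x
I(-665) - X(296, F) = 1/(-139 - 665) - (-3)*296 = 1/(-804) - 1*(-888) = -1/804 + 888 = 713951/804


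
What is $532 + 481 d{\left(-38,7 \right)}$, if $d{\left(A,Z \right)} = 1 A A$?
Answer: $695096$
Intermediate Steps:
$d{\left(A,Z \right)} = A^{2}$ ($d{\left(A,Z \right)} = A A = A^{2}$)
$532 + 481 d{\left(-38,7 \right)} = 532 + 481 \left(-38\right)^{2} = 532 + 481 \cdot 1444 = 532 + 694564 = 695096$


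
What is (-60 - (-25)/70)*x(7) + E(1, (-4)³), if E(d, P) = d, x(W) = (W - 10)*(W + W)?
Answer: 2506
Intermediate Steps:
x(W) = 2*W*(-10 + W) (x(W) = (-10 + W)*(2*W) = 2*W*(-10 + W))
(-60 - (-25)/70)*x(7) + E(1, (-4)³) = (-60 - (-25)/70)*(2*7*(-10 + 7)) + 1 = (-60 - (-25)/70)*(2*7*(-3)) + 1 = (-60 - 1*(-5/14))*(-42) + 1 = (-60 + 5/14)*(-42) + 1 = -835/14*(-42) + 1 = 2505 + 1 = 2506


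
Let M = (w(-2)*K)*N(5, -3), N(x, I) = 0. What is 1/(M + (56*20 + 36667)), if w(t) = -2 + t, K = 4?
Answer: 1/37787 ≈ 2.6464e-5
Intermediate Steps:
M = 0 (M = ((-2 - 2)*4)*0 = -4*4*0 = -16*0 = 0)
1/(M + (56*20 + 36667)) = 1/(0 + (56*20 + 36667)) = 1/(0 + (1120 + 36667)) = 1/(0 + 37787) = 1/37787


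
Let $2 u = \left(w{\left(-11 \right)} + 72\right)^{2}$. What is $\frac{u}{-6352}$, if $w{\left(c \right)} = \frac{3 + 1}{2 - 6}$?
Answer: $- \frac{5041}{12704} \approx -0.3968$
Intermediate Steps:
$w{\left(c \right)} = -1$ ($w{\left(c \right)} = \frac{4}{-4} = 4 \left(- \frac{1}{4}\right) = -1$)
$u = \frac{5041}{2}$ ($u = \frac{\left(-1 + 72\right)^{2}}{2} = \frac{71^{2}}{2} = \frac{1}{2} \cdot 5041 = \frac{5041}{2} \approx 2520.5$)
$\frac{u}{-6352} = \frac{5041}{2 \left(-6352\right)} = \frac{5041}{2} \left(- \frac{1}{6352}\right) = - \frac{5041}{12704}$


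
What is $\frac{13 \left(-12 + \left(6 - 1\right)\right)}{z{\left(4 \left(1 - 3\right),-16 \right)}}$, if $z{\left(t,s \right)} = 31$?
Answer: $- \frac{91}{31} \approx -2.9355$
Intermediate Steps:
$\frac{13 \left(-12 + \left(6 - 1\right)\right)}{z{\left(4 \left(1 - 3\right),-16 \right)}} = \frac{13 \left(-12 + \left(6 - 1\right)\right)}{31} = 13 \left(-12 + \left(6 - 1\right)\right) \frac{1}{31} = 13 \left(-12 + 5\right) \frac{1}{31} = 13 \left(-7\right) \frac{1}{31} = \left(-91\right) \frac{1}{31} = - \frac{91}{31}$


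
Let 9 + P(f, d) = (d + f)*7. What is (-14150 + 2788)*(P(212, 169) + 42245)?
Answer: -510187886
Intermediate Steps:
P(f, d) = -9 + 7*d + 7*f (P(f, d) = -9 + (d + f)*7 = -9 + (7*d + 7*f) = -9 + 7*d + 7*f)
(-14150 + 2788)*(P(212, 169) + 42245) = (-14150 + 2788)*((-9 + 7*169 + 7*212) + 42245) = -11362*((-9 + 1183 + 1484) + 42245) = -11362*(2658 + 42245) = -11362*44903 = -510187886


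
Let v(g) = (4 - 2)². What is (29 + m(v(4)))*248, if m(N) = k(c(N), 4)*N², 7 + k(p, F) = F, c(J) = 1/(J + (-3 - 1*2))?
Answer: -4712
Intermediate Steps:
c(J) = 1/(-5 + J) (c(J) = 1/(J + (-3 - 2)) = 1/(J - 5) = 1/(-5 + J))
k(p, F) = -7 + F
v(g) = 4 (v(g) = 2² = 4)
m(N) = -3*N² (m(N) = (-7 + 4)*N² = -3*N²)
(29 + m(v(4)))*248 = (29 - 3*4²)*248 = (29 - 3*16)*248 = (29 - 48)*248 = -19*248 = -4712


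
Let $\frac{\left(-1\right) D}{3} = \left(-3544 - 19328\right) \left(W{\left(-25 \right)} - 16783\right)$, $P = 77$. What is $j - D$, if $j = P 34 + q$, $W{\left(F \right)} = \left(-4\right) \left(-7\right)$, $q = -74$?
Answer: $1149663624$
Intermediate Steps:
$W{\left(F \right)} = 28$
$j = 2544$ ($j = 77 \cdot 34 - 74 = 2618 - 74 = 2544$)
$D = -1149661080$ ($D = - 3 \left(-3544 - 19328\right) \left(28 - 16783\right) = - 3 \left(\left(-22872\right) \left(-16755\right)\right) = \left(-3\right) 383220360 = -1149661080$)
$j - D = 2544 - -1149661080 = 2544 + 1149661080 = 1149663624$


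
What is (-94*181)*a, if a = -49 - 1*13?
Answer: 1054868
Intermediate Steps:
a = -62 (a = -49 - 13 = -62)
(-94*181)*a = -94*181*(-62) = -17014*(-62) = 1054868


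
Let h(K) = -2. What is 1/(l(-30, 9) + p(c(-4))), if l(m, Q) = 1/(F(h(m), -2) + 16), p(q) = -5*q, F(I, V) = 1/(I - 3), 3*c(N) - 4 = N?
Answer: 79/5 ≈ 15.800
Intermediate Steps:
c(N) = 4/3 + N/3
F(I, V) = 1/(-3 + I)
l(m, Q) = 5/79 (l(m, Q) = 1/(1/(-3 - 2) + 16) = 1/(1/(-5) + 16) = 1/(-⅕ + 16) = 1/(79/5) = 5/79)
1/(l(-30, 9) + p(c(-4))) = 1/(5/79 - 5*(4/3 + (⅓)*(-4))) = 1/(5/79 - 5*(4/3 - 4/3)) = 1/(5/79 - 5*0) = 1/(5/79 + 0) = 1/(5/79) = 79/5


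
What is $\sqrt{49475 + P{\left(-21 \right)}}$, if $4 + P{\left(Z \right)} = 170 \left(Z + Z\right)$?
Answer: $\sqrt{42331} \approx 205.74$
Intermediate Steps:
$P{\left(Z \right)} = -4 + 340 Z$ ($P{\left(Z \right)} = -4 + 170 \left(Z + Z\right) = -4 + 170 \cdot 2 Z = -4 + 340 Z$)
$\sqrt{49475 + P{\left(-21 \right)}} = \sqrt{49475 + \left(-4 + 340 \left(-21\right)\right)} = \sqrt{49475 - 7144} = \sqrt{42331}$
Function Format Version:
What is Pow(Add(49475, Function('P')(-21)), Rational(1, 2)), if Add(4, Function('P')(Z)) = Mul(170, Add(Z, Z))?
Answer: Pow(42331, Rational(1, 2)) ≈ 205.74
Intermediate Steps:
Function('P')(Z) = Add(-4, Mul(340, Z)) (Function('P')(Z) = Add(-4, Mul(170, Add(Z, Z))) = Add(-4, Mul(170, Mul(2, Z))) = Add(-4, Mul(340, Z)))
Pow(Add(49475, Function('P')(-21)), Rational(1, 2)) = Pow(Add(49475, Add(-4, Mul(340, -21))), Rational(1, 2)) = Pow(Add(49475, Add(-4, -7140)), Rational(1, 2)) = Pow(Add(49475, -7144), Rational(1, 2)) = Pow(42331, Rational(1, 2))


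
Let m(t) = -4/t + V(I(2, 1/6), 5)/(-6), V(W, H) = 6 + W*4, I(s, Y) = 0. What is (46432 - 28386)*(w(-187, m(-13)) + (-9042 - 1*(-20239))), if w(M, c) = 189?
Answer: 205471756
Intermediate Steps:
V(W, H) = 6 + 4*W
m(t) = -1 - 4/t (m(t) = -4/t + (6 + 4*0)/(-6) = -4/t + (6 + 0)*(-⅙) = -4/t + 6*(-⅙) = -4/t - 1 = -1 - 4/t)
(46432 - 28386)*(w(-187, m(-13)) + (-9042 - 1*(-20239))) = (46432 - 28386)*(189 + (-9042 - 1*(-20239))) = 18046*(189 + (-9042 + 20239)) = 18046*(189 + 11197) = 18046*11386 = 205471756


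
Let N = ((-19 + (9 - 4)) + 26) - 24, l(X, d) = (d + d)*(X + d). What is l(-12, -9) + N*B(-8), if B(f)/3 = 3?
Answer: 270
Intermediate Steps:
l(X, d) = 2*d*(X + d) (l(X, d) = (2*d)*(X + d) = 2*d*(X + d))
B(f) = 9 (B(f) = 3*3 = 9)
N = -12 (N = ((-19 + 5) + 26) - 24 = (-14 + 26) - 24 = 12 - 24 = -12)
l(-12, -9) + N*B(-8) = 2*(-9)*(-12 - 9) - 12*9 = 2*(-9)*(-21) - 108 = 378 - 108 = 270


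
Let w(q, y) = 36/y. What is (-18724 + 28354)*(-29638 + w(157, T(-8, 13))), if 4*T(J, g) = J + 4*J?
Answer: -285448608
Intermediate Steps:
T(J, g) = 5*J/4 (T(J, g) = (J + 4*J)/4 = (5*J)/4 = 5*J/4)
(-18724 + 28354)*(-29638 + w(157, T(-8, 13))) = (-18724 + 28354)*(-29638 + 36/(((5/4)*(-8)))) = 9630*(-29638 + 36/(-10)) = 9630*(-29638 + 36*(-⅒)) = 9630*(-29638 - 18/5) = 9630*(-148208/5) = -285448608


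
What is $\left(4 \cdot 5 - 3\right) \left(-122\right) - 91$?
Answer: $-2165$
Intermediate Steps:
$\left(4 \cdot 5 - 3\right) \left(-122\right) - 91 = \left(20 - 3\right) \left(-122\right) - 91 = 17 \left(-122\right) - 91 = -2074 - 91 = -2165$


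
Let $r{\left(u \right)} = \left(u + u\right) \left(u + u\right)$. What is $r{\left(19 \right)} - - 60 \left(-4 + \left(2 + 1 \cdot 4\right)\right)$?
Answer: $1564$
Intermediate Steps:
$r{\left(u \right)} = 4 u^{2}$ ($r{\left(u \right)} = 2 u 2 u = 4 u^{2}$)
$r{\left(19 \right)} - - 60 \left(-4 + \left(2 + 1 \cdot 4\right)\right) = 4 \cdot 19^{2} - - 60 \left(-4 + \left(2 + 1 \cdot 4\right)\right) = 4 \cdot 361 - - 60 \left(-4 + \left(2 + 4\right)\right) = 1444 - - 60 \left(-4 + 6\right) = 1444 - \left(-60\right) 2 = 1444 - -120 = 1444 + 120 = 1564$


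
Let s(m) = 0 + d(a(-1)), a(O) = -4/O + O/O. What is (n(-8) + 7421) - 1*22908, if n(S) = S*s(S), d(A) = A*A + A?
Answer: -15727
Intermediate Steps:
a(O) = 1 - 4/O (a(O) = -4/O + 1 = 1 - 4/O)
d(A) = A + A² (d(A) = A² + A = A + A²)
s(m) = 30 (s(m) = 0 + ((-4 - 1)/(-1))*(1 + (-4 - 1)/(-1)) = 0 + (-1*(-5))*(1 - 1*(-5)) = 0 + 5*(1 + 5) = 0 + 5*6 = 0 + 30 = 30)
n(S) = 30*S (n(S) = S*30 = 30*S)
(n(-8) + 7421) - 1*22908 = (30*(-8) + 7421) - 1*22908 = (-240 + 7421) - 22908 = 7181 - 22908 = -15727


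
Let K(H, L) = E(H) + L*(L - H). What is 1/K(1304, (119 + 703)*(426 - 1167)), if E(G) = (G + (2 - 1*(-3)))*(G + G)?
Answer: 1/371802929284 ≈ 2.6896e-12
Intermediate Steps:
E(G) = 2*G*(5 + G) (E(G) = (G + (2 + 3))*(2*G) = (G + 5)*(2*G) = (5 + G)*(2*G) = 2*G*(5 + G))
K(H, L) = L*(L - H) + 2*H*(5 + H) (K(H, L) = 2*H*(5 + H) + L*(L - H) = L*(L - H) + 2*H*(5 + H))
1/K(1304, (119 + 703)*(426 - 1167)) = 1/(((119 + 703)*(426 - 1167))² - 1*1304*(119 + 703)*(426 - 1167) + 2*1304*(5 + 1304)) = 1/((822*(-741))² - 1*1304*822*(-741) + 2*1304*1309) = 1/((-609102)² - 1*1304*(-609102) + 3413872) = 1/(371005246404 + 794269008 + 3413872) = 1/371802929284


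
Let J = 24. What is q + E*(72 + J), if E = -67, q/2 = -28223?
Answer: -62878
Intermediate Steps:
q = -56446 (q = 2*(-28223) = -56446)
q + E*(72 + J) = -56446 - 67*(72 + 24) = -56446 - 67*96 = -56446 - 6432 = -62878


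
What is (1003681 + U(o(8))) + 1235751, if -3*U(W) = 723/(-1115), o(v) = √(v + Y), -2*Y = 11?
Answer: 2496966921/1115 ≈ 2.2394e+6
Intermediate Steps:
Y = -11/2 (Y = -½*11 = -11/2 ≈ -5.5000)
o(v) = √(-11/2 + v) (o(v) = √(v - 11/2) = √(-11/2 + v))
U(W) = 241/1115 (U(W) = -241/(-1115) = -241*(-1)/1115 = -⅓*(-723/1115) = 241/1115)
(1003681 + U(o(8))) + 1235751 = (1003681 + 241/1115) + 1235751 = 1119104556/1115 + 1235751 = 2496966921/1115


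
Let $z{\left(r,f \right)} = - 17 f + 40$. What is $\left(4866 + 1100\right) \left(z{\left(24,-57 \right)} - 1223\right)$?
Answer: $-1276724$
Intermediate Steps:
$z{\left(r,f \right)} = 40 - 17 f$
$\left(4866 + 1100\right) \left(z{\left(24,-57 \right)} - 1223\right) = \left(4866 + 1100\right) \left(\left(40 - -969\right) - 1223\right) = 5966 \left(\left(40 + 969\right) - 1223\right) = 5966 \left(1009 - 1223\right) = 5966 \left(-214\right) = -1276724$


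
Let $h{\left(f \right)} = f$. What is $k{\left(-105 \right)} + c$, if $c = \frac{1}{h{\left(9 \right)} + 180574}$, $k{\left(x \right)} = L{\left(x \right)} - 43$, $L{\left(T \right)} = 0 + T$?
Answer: $- \frac{26726283}{180583} \approx -148.0$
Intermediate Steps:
$L{\left(T \right)} = T$
$k{\left(x \right)} = -43 + x$ ($k{\left(x \right)} = x - 43 = -43 + x$)
$c = \frac{1}{180583}$ ($c = \frac{1}{9 + 180574} = \frac{1}{180583} \approx 5.5376 \cdot 10^{-6}$)
$k{\left(-105 \right)} + c = \left(-43 - 105\right) + \frac{1}{180583} = -148 + \frac{1}{180583} = - \frac{26726283}{180583}$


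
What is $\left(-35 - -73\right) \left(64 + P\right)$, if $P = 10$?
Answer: $2812$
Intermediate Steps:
$\left(-35 - -73\right) \left(64 + P\right) = \left(-35 - -73\right) \left(64 + 10\right) = \left(-35 + 73\right) 74 = 38 \cdot 74 = 2812$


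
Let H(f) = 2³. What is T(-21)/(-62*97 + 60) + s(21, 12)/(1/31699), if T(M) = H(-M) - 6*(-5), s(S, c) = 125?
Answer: 11795990356/2977 ≈ 3.9624e+6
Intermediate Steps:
H(f) = 8
T(M) = 38 (T(M) = 8 - 6*(-5) = 8 + 30 = 38)
T(-21)/(-62*97 + 60) + s(21, 12)/(1/31699) = 38/(-62*97 + 60) + 125/(1/31699) = 38/(-6014 + 60) + 125/(1/31699) = 38/(-5954) + 125*31699 = 38*(-1/5954) + 3962375 = -19/2977 + 3962375 = 11795990356/2977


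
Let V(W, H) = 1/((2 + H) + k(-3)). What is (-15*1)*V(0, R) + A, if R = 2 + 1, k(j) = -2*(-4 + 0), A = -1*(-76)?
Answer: 973/13 ≈ 74.846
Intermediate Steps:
A = 76
k(j) = 8 (k(j) = -2*(-4) = 8)
R = 3
V(W, H) = 1/(10 + H) (V(W, H) = 1/((2 + H) + 8) = 1/(10 + H))
(-15*1)*V(0, R) + A = (-15*1)/(10 + 3) + 76 = -15/13 + 76 = 973/13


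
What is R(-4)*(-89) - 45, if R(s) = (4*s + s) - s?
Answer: 1379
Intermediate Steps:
R(s) = 4*s (R(s) = 5*s - s = 4*s)
R(-4)*(-89) - 45 = (4*(-4))*(-89) - 45 = -16*(-89) - 45 = 1424 - 45 = 1379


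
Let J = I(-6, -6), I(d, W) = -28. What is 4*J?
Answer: -112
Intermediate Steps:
J = -28
4*J = 4*(-28) = -112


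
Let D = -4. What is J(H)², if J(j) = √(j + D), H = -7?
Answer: -11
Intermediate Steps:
J(j) = √(-4 + j) (J(j) = √(j - 4) = √(-4 + j))
J(H)² = (√(-4 - 7))² = (√(-11))² = (I*√11)² = -11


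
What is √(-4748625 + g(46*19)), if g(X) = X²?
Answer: I*√3984749 ≈ 1996.2*I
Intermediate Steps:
√(-4748625 + g(46*19)) = √(-4748625 + (46*19)²) = √(-4748625 + 874²) = √(-4748625 + 763876) = √(-3984749) = I*√3984749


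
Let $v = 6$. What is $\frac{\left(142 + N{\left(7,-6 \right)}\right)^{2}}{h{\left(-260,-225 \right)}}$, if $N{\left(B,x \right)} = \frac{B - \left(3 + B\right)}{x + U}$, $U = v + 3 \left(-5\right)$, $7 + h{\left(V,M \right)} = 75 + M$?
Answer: $- \frac{505521}{3925} \approx -128.8$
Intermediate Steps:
$h{\left(V,M \right)} = 68 + M$ ($h{\left(V,M \right)} = -7 + \left(75 + M\right) = 68 + M$)
$U = -9$ ($U = 6 + 3 \left(-5\right) = 6 - 15 = -9$)
$N{\left(B,x \right)} = - \frac{3}{-9 + x}$ ($N{\left(B,x \right)} = \frac{B - \left(3 + B\right)}{x - 9} = - \frac{3}{-9 + x}$)
$\frac{\left(142 + N{\left(7,-6 \right)}\right)^{2}}{h{\left(-260,-225 \right)}} = \frac{\left(142 - \frac{3}{-9 - 6}\right)^{2}}{68 - 225} = \frac{\left(142 - \frac{3}{-15}\right)^{2}}{-157} = \left(142 - - \frac{1}{5}\right)^{2} \left(- \frac{1}{157}\right) = \left(142 + \frac{1}{5}\right)^{2} \left(- \frac{1}{157}\right) = \left(\frac{711}{5}\right)^{2} \left(- \frac{1}{157}\right) = \frac{505521}{25} \left(- \frac{1}{157}\right) = - \frac{505521}{3925}$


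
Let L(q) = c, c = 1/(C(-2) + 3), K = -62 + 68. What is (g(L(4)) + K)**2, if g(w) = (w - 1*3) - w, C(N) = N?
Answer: 9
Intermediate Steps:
K = 6
c = 1 (c = 1/(-2 + 3) = 1/1 = 1)
L(q) = 1
g(w) = -3 (g(w) = (w - 3) - w = (-3 + w) - w = -3)
(g(L(4)) + K)**2 = (-3 + 6)**2 = 3**2 = 9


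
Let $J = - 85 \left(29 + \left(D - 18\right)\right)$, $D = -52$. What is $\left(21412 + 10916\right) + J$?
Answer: $35813$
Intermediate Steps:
$J = 3485$ ($J = - 85 \left(29 - 70\right) = \left(-85\right) \left(-41\right) = 3485$)
$\left(21412 + 10916\right) + J = \left(21412 + 10916\right) + 3485 = 32328 + 3485 = 35813$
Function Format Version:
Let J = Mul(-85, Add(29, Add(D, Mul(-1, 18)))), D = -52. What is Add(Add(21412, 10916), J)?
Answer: 35813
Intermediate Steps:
J = 3485 (J = Mul(-85, Add(29, Add(-52, Mul(-1, 18)))) = Mul(-85, Add(29, Add(-52, -18))) = Mul(-85, Add(29, -70)) = Mul(-85, -41) = 3485)
Add(Add(21412, 10916), J) = Add(Add(21412, 10916), 3485) = Add(32328, 3485) = 35813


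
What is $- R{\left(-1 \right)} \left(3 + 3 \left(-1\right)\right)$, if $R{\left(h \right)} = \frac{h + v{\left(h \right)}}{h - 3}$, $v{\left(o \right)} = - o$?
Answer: $0$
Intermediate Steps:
$R{\left(h \right)} = 0$ ($R{\left(h \right)} = \frac{h - h}{h - 3} = \frac{0}{-3 + h} = 0$)
$- R{\left(-1 \right)} \left(3 + 3 \left(-1\right)\right) = \left(-1\right) 0 \left(3 + 3 \left(-1\right)\right) = 0 \left(3 - 3\right) = 0 \cdot 0 = 0$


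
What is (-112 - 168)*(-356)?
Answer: 99680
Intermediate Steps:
(-112 - 168)*(-356) = -280*(-356) = 99680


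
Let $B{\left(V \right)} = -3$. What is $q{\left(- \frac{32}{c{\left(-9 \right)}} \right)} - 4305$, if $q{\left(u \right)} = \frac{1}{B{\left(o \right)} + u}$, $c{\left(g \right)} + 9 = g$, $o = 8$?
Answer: $- \frac{47364}{11} \approx -4305.8$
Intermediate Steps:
$c{\left(g \right)} = -9 + g$
$q{\left(u \right)} = \frac{1}{-3 + u}$
$q{\left(- \frac{32}{c{\left(-9 \right)}} \right)} - 4305 = \frac{1}{-3 - \frac{32}{-9 - 9}} - 4305 = \frac{1}{-3 - \frac{32}{-18}} - 4305 = \frac{1}{-3 - - \frac{16}{9}} - 4305 = \frac{1}{-3 + \frac{16}{9}} - 4305 = \frac{1}{- \frac{11}{9}} - 4305 = - \frac{9}{11} - 4305 = - \frac{47364}{11}$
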